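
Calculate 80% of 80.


Convert percentage to decimal:
80% = 0.8
Multiply:
80 x 0.8 = 64

64


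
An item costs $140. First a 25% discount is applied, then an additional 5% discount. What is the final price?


First discount:
25% of $140 = $35
Price after first discount:
$140 - $35 = $105
Second discount:
5% of $105 = $5.25
Final price:
$105 - $5.25 = $99.75

$99.75


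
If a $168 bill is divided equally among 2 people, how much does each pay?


Total bill: $168
Number of people: 2
Each pays: $168 / 2 = $84

$84


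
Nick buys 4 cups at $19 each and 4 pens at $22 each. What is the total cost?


Cost of cups:
4 x $19 = $76
Cost of pens:
4 x $22 = $88
Add both:
$76 + $88 = $164

$164


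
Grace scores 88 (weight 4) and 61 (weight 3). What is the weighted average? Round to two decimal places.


Weighted sum:
4 x 88 + 3 x 61 = 535
Total weight:
4 + 3 = 7
Weighted average:
535 / 7 = 76.4285... ≈ 76.43

76.43


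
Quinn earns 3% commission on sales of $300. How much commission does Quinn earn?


Convert rate to decimal:
3% = 0.03
Multiply by sales:
$300 x 0.03 = $9

$9


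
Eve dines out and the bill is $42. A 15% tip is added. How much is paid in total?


Calculate the tip:
15% of $42 = $6.30
Add tip to meal cost:
$42 + $6.30 = $48.30

$48.30


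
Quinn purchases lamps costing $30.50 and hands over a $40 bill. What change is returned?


Start with the amount paid:
$40
Subtract the price:
$40 - $30.50 = $9.50

$9.50


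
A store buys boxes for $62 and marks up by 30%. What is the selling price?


Calculate the markup amount:
30% of $62 = $18.60
Add to cost:
$62 + $18.60 = $80.60

$80.60


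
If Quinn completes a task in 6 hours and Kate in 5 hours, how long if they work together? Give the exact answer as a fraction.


Quinn's rate: 1/6 of the job per hour
Kate's rate: 1/5 of the job per hour
Combined rate: 1/6 + 1/5 = 11/30 per hour
Time = 1 / (11/30) = 30/11 hours (≈ 2.73 hours)

30/11 hours


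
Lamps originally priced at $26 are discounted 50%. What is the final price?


Calculate the discount amount:
50% of $26 = $13
Subtract from original:
$26 - $13 = $13

$13


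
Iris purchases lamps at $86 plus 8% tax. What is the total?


Calculate the tax:
8% of $86 = $6.88
Add tax to price:
$86 + $6.88 = $92.88

$92.88


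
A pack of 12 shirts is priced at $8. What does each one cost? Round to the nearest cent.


Total cost: $8
Number of items: 12
Unit price: $8 / 12 = $0.6666... ≈ $0.67

$0.67


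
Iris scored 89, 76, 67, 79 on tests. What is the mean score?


Add the scores:
89 + 76 + 67 + 79 = 311
Divide by the number of tests:
311 / 4 = 77.75

77.75


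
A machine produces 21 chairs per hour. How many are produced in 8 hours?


Production rate: 21 chairs per hour
Time: 8 hours
Total: 21 x 8 = 168 chairs

168 chairs


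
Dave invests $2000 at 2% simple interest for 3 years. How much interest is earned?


Use the formula I = P x R x T / 100
P x R x T = 2000 x 2 x 3 = 12000
I = 12000 / 100 = $120

$120


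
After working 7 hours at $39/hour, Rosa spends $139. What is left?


Calculate earnings:
7 x $39 = $273
Subtract spending:
$273 - $139 = $134

$134


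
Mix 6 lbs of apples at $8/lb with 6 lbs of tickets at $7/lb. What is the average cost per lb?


Cost of apples:
6 x $8 = $48
Cost of tickets:
6 x $7 = $42
Total cost: $48 + $42 = $90
Total weight: 12 lbs
Average: $90 / 12 = $7.50/lb

$7.50/lb


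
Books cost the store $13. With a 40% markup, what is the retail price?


Calculate the markup amount:
40% of $13 = $5.20
Add to cost:
$13 + $5.20 = $18.20

$18.20


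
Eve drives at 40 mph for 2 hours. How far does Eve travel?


Use the formula: distance = speed x time
Speed = 40 mph, Time = 2 hours
40 x 2 = 80 miles

80 miles


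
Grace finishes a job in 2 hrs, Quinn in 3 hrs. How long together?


Grace's rate: 1/2 of the job per hour
Quinn's rate: 1/3 of the job per hour
Combined rate: 1/2 + 1/3 = 5/6 per hour
Time = 1 / (5/6) = 6/5 = 1.2 hours

1.2 hours


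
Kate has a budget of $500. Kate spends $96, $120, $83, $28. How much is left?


Add up expenses:
$96 + $120 + $83 + $28 = $327
Subtract from budget:
$500 - $327 = $173

$173


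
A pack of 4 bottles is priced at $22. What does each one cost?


Total cost: $22
Number of items: 4
Unit price: $22 / 4 = $5.50

$5.50


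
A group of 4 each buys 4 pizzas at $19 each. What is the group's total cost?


Cost per person:
4 x $19 = $76
Group total:
4 x $76 = $304

$304


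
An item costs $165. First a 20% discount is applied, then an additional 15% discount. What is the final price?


First discount:
20% of $165 = $33
Price after first discount:
$165 - $33 = $132
Second discount:
15% of $132 = $19.80
Final price:
$132 - $19.80 = $112.20

$112.20


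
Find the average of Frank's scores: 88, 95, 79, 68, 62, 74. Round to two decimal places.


Add the scores:
88 + 95 + 79 + 68 + 62 + 74 = 466
Divide by the number of tests:
466 / 6 = 77.6666... ≈ 77.67

77.67


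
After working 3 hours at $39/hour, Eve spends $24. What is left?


Calculate earnings:
3 x $39 = $117
Subtract spending:
$117 - $24 = $93

$93


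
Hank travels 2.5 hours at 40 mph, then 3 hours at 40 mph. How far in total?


Leg 1 distance:
40 x 2.5 = 100 miles
Leg 2 distance:
40 x 3 = 120 miles
Total distance:
100 + 120 = 220 miles

220 miles


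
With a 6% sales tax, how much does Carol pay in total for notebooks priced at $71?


Calculate the tax:
6% of $71 = $4.26
Add tax to price:
$71 + $4.26 = $75.26

$75.26


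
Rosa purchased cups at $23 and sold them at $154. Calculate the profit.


Selling price = $154
Cost price = $23
Profit = selling price - cost price:
Profit = $154 - $23 = $131

$131


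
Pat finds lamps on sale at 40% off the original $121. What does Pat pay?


Calculate the discount amount:
40% of $121 = $48.40
Subtract from original:
$121 - $48.40 = $72.60

$72.60


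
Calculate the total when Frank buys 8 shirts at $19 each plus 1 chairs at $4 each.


Cost of shirts:
8 x $19 = $152
Cost of chairs:
1 x $4 = $4
Add both:
$152 + $4 = $156

$156


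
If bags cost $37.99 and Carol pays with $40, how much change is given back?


Start with the amount paid:
$40
Subtract the price:
$40 - $37.99 = $2.01

$2.01


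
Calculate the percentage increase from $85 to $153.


Find the absolute change:
|153 - 85| = 68
Divide by original and multiply by 100:
68 / 85 x 100 = 80%

80%


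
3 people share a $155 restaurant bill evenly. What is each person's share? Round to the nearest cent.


Total bill: $155
Number of people: 3
Each pays: $155 / 3 = $51.6666... ≈ $51.67

$51.67


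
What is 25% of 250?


Convert percentage to decimal:
25% = 0.25
Multiply:
250 x 0.25 = 62.5

62.5


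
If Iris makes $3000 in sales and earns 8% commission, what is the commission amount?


Convert rate to decimal:
8% = 0.08
Multiply by sales:
$3000 x 0.08 = $240

$240


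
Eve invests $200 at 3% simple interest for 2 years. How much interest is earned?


Use the formula I = P x R x T / 100
P x R x T = 200 x 3 x 2 = 1200
I = 1200 / 100 = $12

$12


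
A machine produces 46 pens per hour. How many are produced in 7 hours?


Production rate: 46 pens per hour
Time: 7 hours
Total: 46 x 7 = 322 pens

322 pens


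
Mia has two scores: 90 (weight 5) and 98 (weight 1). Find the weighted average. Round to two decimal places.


Weighted sum:
5 x 90 + 1 x 98 = 548
Total weight:
5 + 1 = 6
Weighted average:
548 / 6 = 91.3333... ≈ 91.33

91.33


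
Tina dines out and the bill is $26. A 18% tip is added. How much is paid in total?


Calculate the tip:
18% of $26 = $4.68
Add tip to meal cost:
$26 + $4.68 = $30.68

$30.68


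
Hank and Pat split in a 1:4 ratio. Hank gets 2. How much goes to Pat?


Find the multiplier:
2 / 1 = 2
Apply to Pat's share:
4 x 2 = 8

8


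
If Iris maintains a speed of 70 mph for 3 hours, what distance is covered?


Use the formula: distance = speed x time
Speed = 70 mph, Time = 3 hours
70 x 3 = 210 miles

210 miles


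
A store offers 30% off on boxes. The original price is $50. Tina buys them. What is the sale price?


Calculate the discount amount:
30% of $50 = $15
Subtract from original:
$50 - $15 = $35

$35


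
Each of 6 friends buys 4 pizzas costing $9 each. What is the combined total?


Cost per person:
4 x $9 = $36
Group total:
6 x $36 = $216

$216


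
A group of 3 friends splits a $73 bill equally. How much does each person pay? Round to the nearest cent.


Total bill: $73
Number of people: 3
Each pays: $73 / 3 = $24.3333... ≈ $24.33

$24.33


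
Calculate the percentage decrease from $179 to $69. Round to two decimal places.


Find the absolute change:
|69 - 179| = 110
Divide by original and multiply by 100:
110 / 179 x 100 = 61.4525...% ≈ 61.45%

61.45%


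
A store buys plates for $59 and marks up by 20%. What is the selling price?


Calculate the markup amount:
20% of $59 = $11.80
Add to cost:
$59 + $11.80 = $70.80

$70.80


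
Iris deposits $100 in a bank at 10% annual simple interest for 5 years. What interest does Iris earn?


Use the formula I = P x R x T / 100
P x R x T = 100 x 10 x 5 = 5000
I = 5000 / 100 = $50

$50


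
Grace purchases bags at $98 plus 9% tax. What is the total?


Calculate the tax:
9% of $98 = $8.82
Add tax to price:
$98 + $8.82 = $106.82

$106.82


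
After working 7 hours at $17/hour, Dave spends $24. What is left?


Calculate earnings:
7 x $17 = $119
Subtract spending:
$119 - $24 = $95

$95


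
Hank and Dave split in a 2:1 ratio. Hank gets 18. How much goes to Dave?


Find the multiplier:
18 / 2 = 9
Apply to Dave's share:
1 x 9 = 9

9


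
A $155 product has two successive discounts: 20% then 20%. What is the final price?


First discount:
20% of $155 = $31
Price after first discount:
$155 - $31 = $124
Second discount:
20% of $124 = $24.80
Final price:
$124 - $24.80 = $99.20

$99.20


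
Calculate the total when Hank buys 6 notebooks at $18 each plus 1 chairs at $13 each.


Cost of notebooks:
6 x $18 = $108
Cost of chairs:
1 x $13 = $13
Add both:
$108 + $13 = $121

$121


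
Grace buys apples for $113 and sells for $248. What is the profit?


Selling price = $248
Cost price = $113
Profit = selling price - cost price:
Profit = $248 - $113 = $135

$135


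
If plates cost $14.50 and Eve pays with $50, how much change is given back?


Start with the amount paid:
$50
Subtract the price:
$50 - $14.50 = $35.50

$35.50


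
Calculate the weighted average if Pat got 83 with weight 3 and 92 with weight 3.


Weighted sum:
3 x 83 + 3 x 92 = 525
Total weight:
3 + 3 = 6
Weighted average:
525 / 6 = 87.5

87.5


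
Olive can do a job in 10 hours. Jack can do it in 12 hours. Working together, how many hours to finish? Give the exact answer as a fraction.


Olive's rate: 1/10 of the job per hour
Jack's rate: 1/12 of the job per hour
Combined rate: 1/10 + 1/12 = 11/60 per hour
Time = 1 / (11/60) = 60/11 hours (≈ 5.45 hours)

60/11 hours


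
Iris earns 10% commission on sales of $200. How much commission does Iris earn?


Convert rate to decimal:
10% = 0.1
Multiply by sales:
$200 x 0.1 = $20

$20


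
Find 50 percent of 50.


Convert percentage to decimal:
50% = 0.5
Multiply:
50 x 0.5 = 25

25


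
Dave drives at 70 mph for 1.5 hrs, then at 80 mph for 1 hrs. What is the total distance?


Leg 1 distance:
70 x 1.5 = 105 miles
Leg 2 distance:
80 x 1 = 80 miles
Total distance:
105 + 80 = 185 miles

185 miles


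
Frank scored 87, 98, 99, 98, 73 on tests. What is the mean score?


Add the scores:
87 + 98 + 99 + 98 + 73 = 455
Divide by the number of tests:
455 / 5 = 91

91


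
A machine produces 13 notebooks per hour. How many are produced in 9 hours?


Production rate: 13 notebooks per hour
Time: 9 hours
Total: 13 x 9 = 117 notebooks

117 notebooks


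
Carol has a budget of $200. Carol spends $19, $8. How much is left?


Add up expenses:
$19 + $8 = $27
Subtract from budget:
$200 - $27 = $173

$173


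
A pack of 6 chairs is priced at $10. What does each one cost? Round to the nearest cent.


Total cost: $10
Number of items: 6
Unit price: $10 / 6 = $1.6666... ≈ $1.67

$1.67


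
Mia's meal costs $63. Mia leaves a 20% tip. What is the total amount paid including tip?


Calculate the tip:
20% of $63 = $12.60
Add tip to meal cost:
$63 + $12.60 = $75.60

$75.60


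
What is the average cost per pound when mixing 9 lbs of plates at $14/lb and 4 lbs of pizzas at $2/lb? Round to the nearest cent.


Cost of plates:
9 x $14 = $126
Cost of pizzas:
4 x $2 = $8
Total cost: $126 + $8 = $134
Total weight: 13 lbs
Average: $134 / 13 = $10.3076... ≈ $10.31/lb

$10.31/lb


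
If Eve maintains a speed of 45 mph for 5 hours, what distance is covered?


Use the formula: distance = speed x time
Speed = 45 mph, Time = 5 hours
45 x 5 = 225 miles

225 miles


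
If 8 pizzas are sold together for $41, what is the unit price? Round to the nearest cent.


Total cost: $41
Number of items: 8
Unit price: $41 / 8 = $5.125 ≈ $5.13

$5.13


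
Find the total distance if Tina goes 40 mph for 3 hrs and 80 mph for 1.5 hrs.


Leg 1 distance:
40 x 3 = 120 miles
Leg 2 distance:
80 x 1.5 = 120 miles
Total distance:
120 + 120 = 240 miles

240 miles


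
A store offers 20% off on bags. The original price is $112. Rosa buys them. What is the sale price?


Calculate the discount amount:
20% of $112 = $22.40
Subtract from original:
$112 - $22.40 = $89.60

$89.60


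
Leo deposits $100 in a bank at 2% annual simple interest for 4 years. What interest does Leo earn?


Use the formula I = P x R x T / 100
P x R x T = 100 x 2 x 4 = 800
I = 800 / 100 = $8

$8


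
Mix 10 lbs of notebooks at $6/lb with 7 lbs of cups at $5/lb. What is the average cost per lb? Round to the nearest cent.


Cost of notebooks:
10 x $6 = $60
Cost of cups:
7 x $5 = $35
Total cost: $60 + $35 = $95
Total weight: 17 lbs
Average: $95 / 17 = $5.5882... ≈ $5.59/lb

$5.59/lb


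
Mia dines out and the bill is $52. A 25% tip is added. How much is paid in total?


Calculate the tip:
25% of $52 = $13
Add tip to meal cost:
$52 + $13 = $65

$65


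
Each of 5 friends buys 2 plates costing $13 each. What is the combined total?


Cost per person:
2 x $13 = $26
Group total:
5 x $26 = $130

$130


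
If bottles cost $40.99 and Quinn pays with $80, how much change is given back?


Start with the amount paid:
$80
Subtract the price:
$80 - $40.99 = $39.01

$39.01


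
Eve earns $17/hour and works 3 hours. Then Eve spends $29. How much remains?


Calculate earnings:
3 x $17 = $51
Subtract spending:
$51 - $29 = $22

$22


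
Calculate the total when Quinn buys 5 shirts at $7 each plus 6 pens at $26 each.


Cost of shirts:
5 x $7 = $35
Cost of pens:
6 x $26 = $156
Add both:
$35 + $156 = $191

$191


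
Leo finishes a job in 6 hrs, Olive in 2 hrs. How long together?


Leo's rate: 1/6 of the job per hour
Olive's rate: 1/2 of the job per hour
Combined rate: 1/6 + 1/2 = 2/3 per hour
Time = 1 / (2/3) = 3/2 = 1.5 hours

1.5 hours


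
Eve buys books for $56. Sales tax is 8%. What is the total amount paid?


Calculate the tax:
8% of $56 = $4.48
Add tax to price:
$56 + $4.48 = $60.48

$60.48


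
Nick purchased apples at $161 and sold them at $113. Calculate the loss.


Selling price = $113
Cost price = $161
Loss = cost price - selling price:
Loss = $161 - $113 = $48

$48


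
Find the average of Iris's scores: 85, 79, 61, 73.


Add the scores:
85 + 79 + 61 + 73 = 298
Divide by the number of tests:
298 / 4 = 74.5

74.5


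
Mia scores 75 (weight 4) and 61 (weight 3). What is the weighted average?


Weighted sum:
4 x 75 + 3 x 61 = 483
Total weight:
4 + 3 = 7
Weighted average:
483 / 7 = 69

69


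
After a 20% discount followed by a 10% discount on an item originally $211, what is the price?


First discount:
20% of $211 = $42.20
Price after first discount:
$211 - $42.20 = $168.80
Second discount:
10% of $168.80 = $16.88
Final price:
$168.80 - $16.88 = $151.92

$151.92


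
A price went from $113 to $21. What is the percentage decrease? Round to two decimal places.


Find the absolute change:
|21 - 113| = 92
Divide by original and multiply by 100:
92 / 113 x 100 = 81.4159...% ≈ 81.42%

81.42%


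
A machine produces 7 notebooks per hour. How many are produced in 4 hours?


Production rate: 7 notebooks per hour
Time: 4 hours
Total: 7 x 4 = 28 notebooks

28 notebooks


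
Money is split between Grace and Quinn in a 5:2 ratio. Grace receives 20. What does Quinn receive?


Find the multiplier:
20 / 5 = 4
Apply to Quinn's share:
2 x 4 = 8

8


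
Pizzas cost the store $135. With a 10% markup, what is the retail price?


Calculate the markup amount:
10% of $135 = $13.50
Add to cost:
$135 + $13.50 = $148.50

$148.50


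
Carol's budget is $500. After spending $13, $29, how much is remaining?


Add up expenses:
$13 + $29 = $42
Subtract from budget:
$500 - $42 = $458

$458


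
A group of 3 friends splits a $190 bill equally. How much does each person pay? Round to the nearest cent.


Total bill: $190
Number of people: 3
Each pays: $190 / 3 = $63.3333... ≈ $63.33

$63.33


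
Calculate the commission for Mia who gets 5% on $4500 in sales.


Convert rate to decimal:
5% = 0.05
Multiply by sales:
$4500 x 0.05 = $225

$225


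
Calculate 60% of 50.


Convert percentage to decimal:
60% = 0.6
Multiply:
50 x 0.6 = 30

30


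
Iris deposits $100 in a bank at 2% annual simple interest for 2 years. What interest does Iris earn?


Use the formula I = P x R x T / 100
P x R x T = 100 x 2 x 2 = 400
I = 400 / 100 = $4

$4


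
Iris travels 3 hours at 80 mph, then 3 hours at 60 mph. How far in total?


Leg 1 distance:
80 x 3 = 240 miles
Leg 2 distance:
60 x 3 = 180 miles
Total distance:
240 + 180 = 420 miles

420 miles


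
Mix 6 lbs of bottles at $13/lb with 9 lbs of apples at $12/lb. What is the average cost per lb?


Cost of bottles:
6 x $13 = $78
Cost of apples:
9 x $12 = $108
Total cost: $78 + $108 = $186
Total weight: 15 lbs
Average: $186 / 15 = $12.40/lb

$12.40/lb


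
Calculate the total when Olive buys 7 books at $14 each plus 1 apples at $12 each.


Cost of books:
7 x $14 = $98
Cost of apples:
1 x $12 = $12
Add both:
$98 + $12 = $110

$110


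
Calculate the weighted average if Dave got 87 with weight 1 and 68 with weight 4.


Weighted sum:
1 x 87 + 4 x 68 = 359
Total weight:
1 + 4 = 5
Weighted average:
359 / 5 = 71.8

71.8


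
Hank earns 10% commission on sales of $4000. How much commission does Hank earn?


Convert rate to decimal:
10% = 0.1
Multiply by sales:
$4000 x 0.1 = $400

$400


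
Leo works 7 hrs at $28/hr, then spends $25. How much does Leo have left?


Calculate earnings:
7 x $28 = $196
Subtract spending:
$196 - $25 = $171

$171


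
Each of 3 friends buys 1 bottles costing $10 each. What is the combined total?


Cost per person:
1 x $10 = $10
Group total:
3 x $10 = $30

$30


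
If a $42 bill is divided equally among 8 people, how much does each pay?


Total bill: $42
Number of people: 8
Each pays: $42 / 8 = $5.25

$5.25


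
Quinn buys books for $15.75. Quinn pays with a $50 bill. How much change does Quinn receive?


Start with the amount paid:
$50
Subtract the price:
$50 - $15.75 = $34.25

$34.25


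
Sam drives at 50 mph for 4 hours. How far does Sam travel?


Use the formula: distance = speed x time
Speed = 50 mph, Time = 4 hours
50 x 4 = 200 miles

200 miles


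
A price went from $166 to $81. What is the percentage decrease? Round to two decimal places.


Find the absolute change:
|81 - 166| = 85
Divide by original and multiply by 100:
85 / 166 x 100 = 51.2048...% ≈ 51.2%

51.2%


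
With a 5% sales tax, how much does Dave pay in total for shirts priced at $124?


Calculate the tax:
5% of $124 = $6.20
Add tax to price:
$124 + $6.20 = $130.20

$130.20


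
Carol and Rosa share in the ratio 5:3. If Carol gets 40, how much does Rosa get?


Find the multiplier:
40 / 5 = 8
Apply to Rosa's share:
3 x 8 = 24

24


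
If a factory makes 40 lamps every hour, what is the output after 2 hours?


Production rate: 40 lamps per hour
Time: 2 hours
Total: 40 x 2 = 80 lamps

80 lamps


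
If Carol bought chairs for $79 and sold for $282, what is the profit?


Selling price = $282
Cost price = $79
Profit = selling price - cost price:
Profit = $282 - $79 = $203

$203


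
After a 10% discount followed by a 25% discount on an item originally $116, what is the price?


First discount:
10% of $116 = $11.60
Price after first discount:
$116 - $11.60 = $104.40
Second discount:
25% of $104.40 = $26.10
Final price:
$104.40 - $26.10 = $78.30

$78.30


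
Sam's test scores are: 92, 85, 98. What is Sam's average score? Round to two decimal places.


Add the scores:
92 + 85 + 98 = 275
Divide by the number of tests:
275 / 3 = 91.6666... ≈ 91.67

91.67


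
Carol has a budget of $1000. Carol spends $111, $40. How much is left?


Add up expenses:
$111 + $40 = $151
Subtract from budget:
$1000 - $151 = $849

$849


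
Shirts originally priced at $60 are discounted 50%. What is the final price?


Calculate the discount amount:
50% of $60 = $30
Subtract from original:
$60 - $30 = $30

$30


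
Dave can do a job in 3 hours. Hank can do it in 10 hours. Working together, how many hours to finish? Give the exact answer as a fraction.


Dave's rate: 1/3 of the job per hour
Hank's rate: 1/10 of the job per hour
Combined rate: 1/3 + 1/10 = 13/30 per hour
Time = 1 / (13/30) = 30/13 hours (≈ 2.31 hours)

30/13 hours


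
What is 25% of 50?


Convert percentage to decimal:
25% = 0.25
Multiply:
50 x 0.25 = 12.5

12.5


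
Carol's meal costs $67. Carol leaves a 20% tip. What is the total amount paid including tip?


Calculate the tip:
20% of $67 = $13.40
Add tip to meal cost:
$67 + $13.40 = $80.40

$80.40


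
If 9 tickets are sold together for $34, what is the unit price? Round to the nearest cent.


Total cost: $34
Number of items: 9
Unit price: $34 / 9 = $3.7777... ≈ $3.78

$3.78


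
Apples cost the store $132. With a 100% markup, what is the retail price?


Calculate the markup amount:
100% of $132 = $132
Add to cost:
$132 + $132 = $264

$264


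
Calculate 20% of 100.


Convert percentage to decimal:
20% = 0.2
Multiply:
100 x 0.2 = 20

20


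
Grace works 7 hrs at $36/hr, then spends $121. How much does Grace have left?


Calculate earnings:
7 x $36 = $252
Subtract spending:
$252 - $121 = $131

$131


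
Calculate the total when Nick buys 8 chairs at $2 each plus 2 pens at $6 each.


Cost of chairs:
8 x $2 = $16
Cost of pens:
2 x $6 = $12
Add both:
$16 + $12 = $28

$28


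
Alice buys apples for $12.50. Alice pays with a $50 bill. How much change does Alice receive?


Start with the amount paid:
$50
Subtract the price:
$50 - $12.50 = $37.50

$37.50


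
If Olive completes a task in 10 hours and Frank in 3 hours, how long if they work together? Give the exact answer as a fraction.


Olive's rate: 1/10 of the job per hour
Frank's rate: 1/3 of the job per hour
Combined rate: 1/10 + 1/3 = 13/30 per hour
Time = 1 / (13/30) = 30/13 hours (≈ 2.31 hours)

30/13 hours


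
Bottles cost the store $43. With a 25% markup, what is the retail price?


Calculate the markup amount:
25% of $43 = $10.75
Add to cost:
$43 + $10.75 = $53.75

$53.75


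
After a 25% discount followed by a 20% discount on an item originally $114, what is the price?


First discount:
25% of $114 = $28.50
Price after first discount:
$114 - $28.50 = $85.50
Second discount:
20% of $85.50 = $17.10
Final price:
$85.50 - $17.10 = $68.40

$68.40


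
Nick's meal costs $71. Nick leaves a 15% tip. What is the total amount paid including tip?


Calculate the tip:
15% of $71 = $10.65
Add tip to meal cost:
$71 + $10.65 = $81.65

$81.65


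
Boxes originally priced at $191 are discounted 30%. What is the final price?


Calculate the discount amount:
30% of $191 = $57.30
Subtract from original:
$191 - $57.30 = $133.70

$133.70


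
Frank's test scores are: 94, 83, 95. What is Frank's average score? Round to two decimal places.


Add the scores:
94 + 83 + 95 = 272
Divide by the number of tests:
272 / 3 = 90.6666... ≈ 90.67

90.67


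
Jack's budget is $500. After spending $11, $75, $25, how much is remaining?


Add up expenses:
$11 + $75 + $25 = $111
Subtract from budget:
$500 - $111 = $389

$389


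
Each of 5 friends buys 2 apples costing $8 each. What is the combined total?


Cost per person:
2 x $8 = $16
Group total:
5 x $16 = $80

$80


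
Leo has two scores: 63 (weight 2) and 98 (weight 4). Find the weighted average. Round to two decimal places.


Weighted sum:
2 x 63 + 4 x 98 = 518
Total weight:
2 + 4 = 6
Weighted average:
518 / 6 = 86.3333... ≈ 86.33

86.33


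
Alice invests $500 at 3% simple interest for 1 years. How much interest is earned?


Use the formula I = P x R x T / 100
P x R x T = 500 x 3 x 1 = 1500
I = 1500 / 100 = $15

$15


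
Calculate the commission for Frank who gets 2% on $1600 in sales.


Convert rate to decimal:
2% = 0.02
Multiply by sales:
$1600 x 0.02 = $32

$32


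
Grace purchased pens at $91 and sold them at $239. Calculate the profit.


Selling price = $239
Cost price = $91
Profit = selling price - cost price:
Profit = $239 - $91 = $148

$148


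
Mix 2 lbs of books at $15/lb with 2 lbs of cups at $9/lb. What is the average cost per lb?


Cost of books:
2 x $15 = $30
Cost of cups:
2 x $9 = $18
Total cost: $30 + $18 = $48
Total weight: 4 lbs
Average: $48 / 4 = $12/lb

$12/lb


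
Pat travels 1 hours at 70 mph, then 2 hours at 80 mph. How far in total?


Leg 1 distance:
70 x 1 = 70 miles
Leg 2 distance:
80 x 2 = 160 miles
Total distance:
70 + 160 = 230 miles

230 miles


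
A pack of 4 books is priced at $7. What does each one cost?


Total cost: $7
Number of items: 4
Unit price: $7 / 4 = $1.75

$1.75


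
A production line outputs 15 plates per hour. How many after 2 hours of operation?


Production rate: 15 plates per hour
Time: 2 hours
Total: 15 x 2 = 30 plates

30 plates


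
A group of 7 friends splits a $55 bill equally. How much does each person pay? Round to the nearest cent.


Total bill: $55
Number of people: 7
Each pays: $55 / 7 = $7.8571... ≈ $7.86

$7.86


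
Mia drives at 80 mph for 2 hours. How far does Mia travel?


Use the formula: distance = speed x time
Speed = 80 mph, Time = 2 hours
80 x 2 = 160 miles

160 miles


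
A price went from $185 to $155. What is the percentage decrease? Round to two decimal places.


Find the absolute change:
|155 - 185| = 30
Divide by original and multiply by 100:
30 / 185 x 100 = 16.2162...% ≈ 16.22%

16.22%


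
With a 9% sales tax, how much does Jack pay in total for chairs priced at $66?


Calculate the tax:
9% of $66 = $5.94
Add tax to price:
$66 + $5.94 = $71.94

$71.94


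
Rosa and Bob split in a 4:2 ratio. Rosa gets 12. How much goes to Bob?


Find the multiplier:
12 / 4 = 3
Apply to Bob's share:
2 x 3 = 6

6


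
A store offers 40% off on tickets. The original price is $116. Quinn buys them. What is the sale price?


Calculate the discount amount:
40% of $116 = $46.40
Subtract from original:
$116 - $46.40 = $69.60

$69.60


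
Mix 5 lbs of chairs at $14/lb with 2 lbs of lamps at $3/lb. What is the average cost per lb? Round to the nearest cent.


Cost of chairs:
5 x $14 = $70
Cost of lamps:
2 x $3 = $6
Total cost: $70 + $6 = $76
Total weight: 7 lbs
Average: $76 / 7 = $10.8571... ≈ $10.86/lb

$10.86/lb


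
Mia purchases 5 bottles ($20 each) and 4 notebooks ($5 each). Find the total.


Cost of bottles:
5 x $20 = $100
Cost of notebooks:
4 x $5 = $20
Add both:
$100 + $20 = $120

$120


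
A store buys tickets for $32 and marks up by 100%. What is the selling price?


Calculate the markup amount:
100% of $32 = $32
Add to cost:
$32 + $32 = $64

$64


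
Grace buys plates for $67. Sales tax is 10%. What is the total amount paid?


Calculate the tax:
10% of $67 = $6.70
Add tax to price:
$67 + $6.70 = $73.70

$73.70


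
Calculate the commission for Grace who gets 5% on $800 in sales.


Convert rate to decimal:
5% = 0.05
Multiply by sales:
$800 x 0.05 = $40

$40


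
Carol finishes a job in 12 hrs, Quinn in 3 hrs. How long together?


Carol's rate: 1/12 of the job per hour
Quinn's rate: 1/3 of the job per hour
Combined rate: 1/12 + 1/3 = 5/12 per hour
Time = 1 / (5/12) = 12/5 = 2.4 hours

2.4 hours


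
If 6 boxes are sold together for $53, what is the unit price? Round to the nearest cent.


Total cost: $53
Number of items: 6
Unit price: $53 / 6 = $8.8333... ≈ $8.83

$8.83


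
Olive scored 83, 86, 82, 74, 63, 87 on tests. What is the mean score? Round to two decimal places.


Add the scores:
83 + 86 + 82 + 74 + 63 + 87 = 475
Divide by the number of tests:
475 / 6 = 79.1666... ≈ 79.17

79.17


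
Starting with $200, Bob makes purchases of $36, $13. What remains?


Add up expenses:
$36 + $13 = $49
Subtract from budget:
$200 - $49 = $151

$151


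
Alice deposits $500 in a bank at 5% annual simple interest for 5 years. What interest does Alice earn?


Use the formula I = P x R x T / 100
P x R x T = 500 x 5 x 5 = 12500
I = 12500 / 100 = $125

$125


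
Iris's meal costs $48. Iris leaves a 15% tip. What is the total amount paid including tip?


Calculate the tip:
15% of $48 = $7.20
Add tip to meal cost:
$48 + $7.20 = $55.20

$55.20


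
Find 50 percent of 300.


Convert percentage to decimal:
50% = 0.5
Multiply:
300 x 0.5 = 150

150


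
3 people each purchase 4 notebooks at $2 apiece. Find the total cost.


Cost per person:
4 x $2 = $8
Group total:
3 x $8 = $24

$24


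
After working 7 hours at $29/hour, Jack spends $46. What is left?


Calculate earnings:
7 x $29 = $203
Subtract spending:
$203 - $46 = $157

$157


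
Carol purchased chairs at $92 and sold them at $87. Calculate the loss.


Selling price = $87
Cost price = $92
Loss = cost price - selling price:
Loss = $92 - $87 = $5

$5


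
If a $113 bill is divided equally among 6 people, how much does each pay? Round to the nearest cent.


Total bill: $113
Number of people: 6
Each pays: $113 / 6 = $18.8333... ≈ $18.83

$18.83


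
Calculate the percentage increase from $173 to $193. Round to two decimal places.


Find the absolute change:
|193 - 173| = 20
Divide by original and multiply by 100:
20 / 173 x 100 = 11.5606...% ≈ 11.56%

11.56%


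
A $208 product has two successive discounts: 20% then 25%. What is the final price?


First discount:
20% of $208 = $41.60
Price after first discount:
$208 - $41.60 = $166.40
Second discount:
25% of $166.40 = $41.60
Final price:
$166.40 - $41.60 = $124.80

$124.80


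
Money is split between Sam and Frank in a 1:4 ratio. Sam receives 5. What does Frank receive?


Find the multiplier:
5 / 1 = 5
Apply to Frank's share:
4 x 5 = 20

20


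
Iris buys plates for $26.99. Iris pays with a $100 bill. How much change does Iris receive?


Start with the amount paid:
$100
Subtract the price:
$100 - $26.99 = $73.01

$73.01


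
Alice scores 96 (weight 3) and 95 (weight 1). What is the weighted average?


Weighted sum:
3 x 96 + 1 x 95 = 383
Total weight:
3 + 1 = 4
Weighted average:
383 / 4 = 95.75

95.75


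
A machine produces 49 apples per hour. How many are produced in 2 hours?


Production rate: 49 apples per hour
Time: 2 hours
Total: 49 x 2 = 98 apples

98 apples


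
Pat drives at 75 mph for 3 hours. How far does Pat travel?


Use the formula: distance = speed x time
Speed = 75 mph, Time = 3 hours
75 x 3 = 225 miles

225 miles


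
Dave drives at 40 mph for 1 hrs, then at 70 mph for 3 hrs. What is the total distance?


Leg 1 distance:
40 x 1 = 40 miles
Leg 2 distance:
70 x 3 = 210 miles
Total distance:
40 + 210 = 250 miles

250 miles


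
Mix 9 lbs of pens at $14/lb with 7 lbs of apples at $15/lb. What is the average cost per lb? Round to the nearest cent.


Cost of pens:
9 x $14 = $126
Cost of apples:
7 x $15 = $105
Total cost: $126 + $105 = $231
Total weight: 16 lbs
Average: $231 / 16 = $14.4375 ≈ $14.44/lb

$14.44/lb


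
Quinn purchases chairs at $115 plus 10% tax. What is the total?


Calculate the tax:
10% of $115 = $11.50
Add tax to price:
$115 + $11.50 = $126.50

$126.50


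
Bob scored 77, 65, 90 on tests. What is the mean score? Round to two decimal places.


Add the scores:
77 + 65 + 90 = 232
Divide by the number of tests:
232 / 3 = 77.3333... ≈ 77.33

77.33


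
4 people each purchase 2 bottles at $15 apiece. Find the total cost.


Cost per person:
2 x $15 = $30
Group total:
4 x $30 = $120

$120


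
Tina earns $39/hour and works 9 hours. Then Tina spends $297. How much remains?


Calculate earnings:
9 x $39 = $351
Subtract spending:
$351 - $297 = $54

$54


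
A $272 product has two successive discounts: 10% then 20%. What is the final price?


First discount:
10% of $272 = $27.20
Price after first discount:
$272 - $27.20 = $244.80
Second discount:
20% of $244.80 = $48.96
Final price:
$244.80 - $48.96 = $195.84

$195.84


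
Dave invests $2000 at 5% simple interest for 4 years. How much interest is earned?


Use the formula I = P x R x T / 100
P x R x T = 2000 x 5 x 4 = 40000
I = 40000 / 100 = $400

$400


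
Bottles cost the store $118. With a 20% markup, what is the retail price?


Calculate the markup amount:
20% of $118 = $23.60
Add to cost:
$118 + $23.60 = $141.60

$141.60


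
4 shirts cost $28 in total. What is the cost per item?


Total cost: $28
Number of items: 4
Unit price: $28 / 4 = $7

$7


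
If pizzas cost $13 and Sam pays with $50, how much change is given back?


Start with the amount paid:
$50
Subtract the price:
$50 - $13 = $37

$37


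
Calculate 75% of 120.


Convert percentage to decimal:
75% = 0.75
Multiply:
120 x 0.75 = 90

90


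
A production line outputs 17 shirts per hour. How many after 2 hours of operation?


Production rate: 17 shirts per hour
Time: 2 hours
Total: 17 x 2 = 34 shirts

34 shirts


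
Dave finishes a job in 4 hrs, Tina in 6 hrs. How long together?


Dave's rate: 1/4 of the job per hour
Tina's rate: 1/6 of the job per hour
Combined rate: 1/4 + 1/6 = 5/12 per hour
Time = 1 / (5/12) = 12/5 = 2.4 hours

2.4 hours


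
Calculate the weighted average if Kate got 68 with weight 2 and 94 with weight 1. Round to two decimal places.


Weighted sum:
2 x 68 + 1 x 94 = 230
Total weight:
2 + 1 = 3
Weighted average:
230 / 3 = 76.6666... ≈ 76.67

76.67


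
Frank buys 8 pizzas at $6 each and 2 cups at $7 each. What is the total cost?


Cost of pizzas:
8 x $6 = $48
Cost of cups:
2 x $7 = $14
Add both:
$48 + $14 = $62

$62


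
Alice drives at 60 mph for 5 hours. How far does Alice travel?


Use the formula: distance = speed x time
Speed = 60 mph, Time = 5 hours
60 x 5 = 300 miles

300 miles


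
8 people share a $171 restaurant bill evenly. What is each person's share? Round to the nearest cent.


Total bill: $171
Number of people: 8
Each pays: $171 / 8 = $21.375 ≈ $21.38

$21.38


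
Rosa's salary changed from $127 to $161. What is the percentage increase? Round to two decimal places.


Find the absolute change:
|161 - 127| = 34
Divide by original and multiply by 100:
34 / 127 x 100 = 26.7716...% ≈ 26.77%

26.77%


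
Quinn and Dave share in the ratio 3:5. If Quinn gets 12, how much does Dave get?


Find the multiplier:
12 / 3 = 4
Apply to Dave's share:
5 x 4 = 20

20


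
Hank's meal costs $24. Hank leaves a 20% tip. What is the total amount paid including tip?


Calculate the tip:
20% of $24 = $4.80
Add tip to meal cost:
$24 + $4.80 = $28.80

$28.80


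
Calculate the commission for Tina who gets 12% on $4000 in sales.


Convert rate to decimal:
12% = 0.12
Multiply by sales:
$4000 x 0.12 = $480

$480


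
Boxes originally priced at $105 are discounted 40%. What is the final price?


Calculate the discount amount:
40% of $105 = $42
Subtract from original:
$105 - $42 = $63

$63


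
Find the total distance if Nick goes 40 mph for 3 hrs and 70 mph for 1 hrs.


Leg 1 distance:
40 x 3 = 120 miles
Leg 2 distance:
70 x 1 = 70 miles
Total distance:
120 + 70 = 190 miles

190 miles


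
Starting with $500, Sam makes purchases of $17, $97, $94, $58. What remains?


Add up expenses:
$17 + $97 + $94 + $58 = $266
Subtract from budget:
$500 - $266 = $234

$234


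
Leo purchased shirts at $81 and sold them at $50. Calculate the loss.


Selling price = $50
Cost price = $81
Loss = cost price - selling price:
Loss = $81 - $50 = $31

$31


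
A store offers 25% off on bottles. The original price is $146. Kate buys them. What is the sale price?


Calculate the discount amount:
25% of $146 = $36.50
Subtract from original:
$146 - $36.50 = $109.50

$109.50


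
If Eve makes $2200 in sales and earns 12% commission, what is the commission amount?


Convert rate to decimal:
12% = 0.12
Multiply by sales:
$2200 x 0.12 = $264

$264


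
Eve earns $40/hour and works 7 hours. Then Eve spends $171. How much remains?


Calculate earnings:
7 x $40 = $280
Subtract spending:
$280 - $171 = $109

$109


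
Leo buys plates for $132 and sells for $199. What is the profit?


Selling price = $199
Cost price = $132
Profit = selling price - cost price:
Profit = $199 - $132 = $67

$67


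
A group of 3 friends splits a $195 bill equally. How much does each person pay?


Total bill: $195
Number of people: 3
Each pays: $195 / 3 = $65

$65


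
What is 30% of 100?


Convert percentage to decimal:
30% = 0.3
Multiply:
100 x 0.3 = 30

30


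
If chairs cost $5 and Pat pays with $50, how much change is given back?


Start with the amount paid:
$50
Subtract the price:
$50 - $5 = $45

$45


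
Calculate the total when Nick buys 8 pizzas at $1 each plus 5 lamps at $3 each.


Cost of pizzas:
8 x $1 = $8
Cost of lamps:
5 x $3 = $15
Add both:
$8 + $15 = $23

$23


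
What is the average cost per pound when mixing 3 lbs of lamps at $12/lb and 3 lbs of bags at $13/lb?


Cost of lamps:
3 x $12 = $36
Cost of bags:
3 x $13 = $39
Total cost: $36 + $39 = $75
Total weight: 6 lbs
Average: $75 / 6 = $12.50/lb

$12.50/lb


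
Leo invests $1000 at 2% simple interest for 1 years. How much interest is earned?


Use the formula I = P x R x T / 100
P x R x T = 1000 x 2 x 1 = 2000
I = 2000 / 100 = $20

$20


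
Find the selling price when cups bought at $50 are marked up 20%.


Calculate the markup amount:
20% of $50 = $10
Add to cost:
$50 + $10 = $60

$60


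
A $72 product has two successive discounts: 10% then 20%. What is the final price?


First discount:
10% of $72 = $7.20
Price after first discount:
$72 - $7.20 = $64.80
Second discount:
20% of $64.80 = $12.96
Final price:
$64.80 - $12.96 = $51.84

$51.84


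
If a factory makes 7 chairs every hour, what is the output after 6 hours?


Production rate: 7 chairs per hour
Time: 6 hours
Total: 7 x 6 = 42 chairs

42 chairs


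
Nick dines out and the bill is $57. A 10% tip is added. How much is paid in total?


Calculate the tip:
10% of $57 = $5.70
Add tip to meal cost:
$57 + $5.70 = $62.70

$62.70
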